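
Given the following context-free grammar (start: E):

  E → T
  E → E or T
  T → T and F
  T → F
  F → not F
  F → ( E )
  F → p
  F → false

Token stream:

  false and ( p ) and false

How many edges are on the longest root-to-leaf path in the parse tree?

7

[E [T [T [T [F false]] and [F ( [E [T [F p]]] )]] and [F false]]]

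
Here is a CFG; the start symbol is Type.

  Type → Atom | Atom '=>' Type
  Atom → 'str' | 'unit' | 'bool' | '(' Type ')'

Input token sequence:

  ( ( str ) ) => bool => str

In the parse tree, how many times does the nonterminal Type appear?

[Type [Atom ( [Type [Atom ( [Type [Atom str]] )]] )] => [Type [Atom bool] => [Type [Atom str]]]]

5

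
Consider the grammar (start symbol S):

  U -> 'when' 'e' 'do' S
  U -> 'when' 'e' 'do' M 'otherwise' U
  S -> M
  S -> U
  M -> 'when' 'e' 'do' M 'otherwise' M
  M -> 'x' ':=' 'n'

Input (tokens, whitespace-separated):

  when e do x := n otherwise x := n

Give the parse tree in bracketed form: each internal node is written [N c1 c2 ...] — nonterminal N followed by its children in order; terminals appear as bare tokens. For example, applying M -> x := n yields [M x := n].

[S [M when e do [M x := n] otherwise [M x := n]]]

S
M
when e do M otherwise M
when e do x := n otherwise M
when e do x := n otherwise x := n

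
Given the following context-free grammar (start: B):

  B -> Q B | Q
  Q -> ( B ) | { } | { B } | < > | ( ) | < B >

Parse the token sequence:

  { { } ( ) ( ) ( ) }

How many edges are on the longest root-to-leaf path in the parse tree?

7

[B [Q { [B [Q { }] [B [Q ( )] [B [Q ( )] [B [Q ( )]]]]] }]]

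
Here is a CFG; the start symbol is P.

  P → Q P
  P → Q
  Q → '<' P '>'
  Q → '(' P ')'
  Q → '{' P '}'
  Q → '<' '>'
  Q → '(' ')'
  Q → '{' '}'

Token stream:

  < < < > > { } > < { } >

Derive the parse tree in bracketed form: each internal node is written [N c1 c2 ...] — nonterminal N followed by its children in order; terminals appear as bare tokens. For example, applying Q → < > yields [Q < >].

[P [Q < [P [Q < [P [Q < >]] >] [P [Q { }]]] >] [P [Q < [P [Q { }]] >]]]

P
Q P
< P > P
< Q P > P
< < P > P > P
< < Q > P > P
< < < > > P > P
< < < > > Q > P
< < < > > { } > P
< < < > > { } > Q
< < < > > { } > < P >
< < < > > { } > < Q >
< < < > > { } > < { } >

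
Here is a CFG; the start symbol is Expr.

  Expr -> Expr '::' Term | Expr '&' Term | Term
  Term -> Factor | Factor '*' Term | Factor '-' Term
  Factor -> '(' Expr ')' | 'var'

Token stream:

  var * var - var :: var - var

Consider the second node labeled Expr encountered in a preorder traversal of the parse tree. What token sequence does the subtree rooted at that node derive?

[Expr [Expr [Term [Factor var] * [Term [Factor var] - [Term [Factor var]]]]] :: [Term [Factor var] - [Term [Factor var]]]]

var * var - var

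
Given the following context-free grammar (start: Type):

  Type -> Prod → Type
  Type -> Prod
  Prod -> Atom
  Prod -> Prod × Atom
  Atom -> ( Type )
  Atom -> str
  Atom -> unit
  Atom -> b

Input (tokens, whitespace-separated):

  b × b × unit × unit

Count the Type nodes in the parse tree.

1

[Type [Prod [Prod [Prod [Prod [Atom b]] × [Atom b]] × [Atom unit]] × [Atom unit]]]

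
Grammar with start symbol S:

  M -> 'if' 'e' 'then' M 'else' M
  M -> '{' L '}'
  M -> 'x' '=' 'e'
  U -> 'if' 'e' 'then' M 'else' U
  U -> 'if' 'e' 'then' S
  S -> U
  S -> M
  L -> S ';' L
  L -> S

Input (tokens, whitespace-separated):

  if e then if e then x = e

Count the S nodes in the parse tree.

3

[S [U if e then [S [U if e then [S [M x = e]]]]]]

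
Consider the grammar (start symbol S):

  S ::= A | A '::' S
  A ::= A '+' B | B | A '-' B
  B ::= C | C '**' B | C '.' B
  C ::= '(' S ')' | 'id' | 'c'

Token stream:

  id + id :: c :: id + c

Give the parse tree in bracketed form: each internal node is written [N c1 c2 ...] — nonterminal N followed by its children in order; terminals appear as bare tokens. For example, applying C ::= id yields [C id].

S
A :: S
A + B :: S
B + B :: S
C + B :: S
id + B :: S
id + C :: S
id + id :: S
id + id :: A :: S
id + id :: B :: S
id + id :: C :: S
id + id :: c :: S
id + id :: c :: A
id + id :: c :: A + B
id + id :: c :: B + B
id + id :: c :: C + B
id + id :: c :: id + B
id + id :: c :: id + C
id + id :: c :: id + c

[S [A [A [B [C id]]] + [B [C id]]] :: [S [A [B [C c]]] :: [S [A [A [B [C id]]] + [B [C c]]]]]]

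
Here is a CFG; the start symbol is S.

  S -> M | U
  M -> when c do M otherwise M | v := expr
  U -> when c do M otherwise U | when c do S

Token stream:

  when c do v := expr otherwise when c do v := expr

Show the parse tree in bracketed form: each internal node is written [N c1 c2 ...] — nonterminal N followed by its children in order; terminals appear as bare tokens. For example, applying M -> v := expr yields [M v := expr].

S
U
when c do M otherwise U
when c do v := expr otherwise U
when c do v := expr otherwise when c do S
when c do v := expr otherwise when c do M
when c do v := expr otherwise when c do v := expr

[S [U when c do [M v := expr] otherwise [U when c do [S [M v := expr]]]]]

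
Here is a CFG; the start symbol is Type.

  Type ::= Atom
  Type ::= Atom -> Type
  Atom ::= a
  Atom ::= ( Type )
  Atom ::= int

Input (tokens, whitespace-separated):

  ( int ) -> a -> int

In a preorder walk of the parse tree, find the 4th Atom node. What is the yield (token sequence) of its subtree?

[Type [Atom ( [Type [Atom int]] )] -> [Type [Atom a] -> [Type [Atom int]]]]

int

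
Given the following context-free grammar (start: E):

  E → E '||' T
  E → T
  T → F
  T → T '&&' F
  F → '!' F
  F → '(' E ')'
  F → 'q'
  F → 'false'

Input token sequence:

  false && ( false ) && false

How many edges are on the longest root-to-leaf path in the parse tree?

7

[E [T [T [T [F false]] && [F ( [E [T [F false]]] )]] && [F false]]]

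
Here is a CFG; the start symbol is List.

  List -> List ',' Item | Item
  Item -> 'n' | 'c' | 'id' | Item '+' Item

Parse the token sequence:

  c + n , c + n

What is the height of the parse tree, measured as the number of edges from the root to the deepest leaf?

4

[List [List [Item [Item c] + [Item n]]] , [Item [Item c] + [Item n]]]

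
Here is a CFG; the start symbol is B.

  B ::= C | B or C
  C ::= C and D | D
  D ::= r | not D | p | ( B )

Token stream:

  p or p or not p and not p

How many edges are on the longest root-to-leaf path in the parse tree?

[B [B [B [C [D p]]] or [C [D p]]] or [C [C [D not [D p]]] and [D not [D p]]]]

5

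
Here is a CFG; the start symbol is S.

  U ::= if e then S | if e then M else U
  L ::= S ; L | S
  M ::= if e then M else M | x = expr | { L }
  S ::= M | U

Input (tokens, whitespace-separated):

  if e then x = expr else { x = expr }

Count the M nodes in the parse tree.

[S [M if e then [M x = expr] else [M { [L [S [M x = expr]]] }]]]

4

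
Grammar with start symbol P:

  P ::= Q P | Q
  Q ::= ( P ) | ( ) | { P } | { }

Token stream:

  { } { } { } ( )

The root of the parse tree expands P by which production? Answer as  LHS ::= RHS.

P ::= Q P

[P [Q { }] [P [Q { }] [P [Q { }] [P [Q ( )]]]]]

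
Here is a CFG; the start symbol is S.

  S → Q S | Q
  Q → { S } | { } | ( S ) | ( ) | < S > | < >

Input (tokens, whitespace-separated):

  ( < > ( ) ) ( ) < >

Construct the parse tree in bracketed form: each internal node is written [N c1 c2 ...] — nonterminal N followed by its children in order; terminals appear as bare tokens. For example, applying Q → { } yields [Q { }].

S
Q S
( S ) S
( Q S ) S
( < > S ) S
( < > Q ) S
( < > ( ) ) S
( < > ( ) ) Q S
( < > ( ) ) ( ) S
( < > ( ) ) ( ) Q
( < > ( ) ) ( ) < >

[S [Q ( [S [Q < >] [S [Q ( )]]] )] [S [Q ( )] [S [Q < >]]]]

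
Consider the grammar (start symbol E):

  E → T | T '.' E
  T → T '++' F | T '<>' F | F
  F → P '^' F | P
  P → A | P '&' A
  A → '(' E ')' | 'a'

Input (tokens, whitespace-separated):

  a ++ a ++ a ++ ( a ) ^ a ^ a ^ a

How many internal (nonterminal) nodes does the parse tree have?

31

[E [T [T [T [T [F [P [A a]]]] ++ [F [P [A a]]]] ++ [F [P [A a]]]] ++ [F [P [A ( [E [T [F [P [A a]]]]] )]] ^ [F [P [A a]] ^ [F [P [A a]] ^ [F [P [A a]]]]]]]]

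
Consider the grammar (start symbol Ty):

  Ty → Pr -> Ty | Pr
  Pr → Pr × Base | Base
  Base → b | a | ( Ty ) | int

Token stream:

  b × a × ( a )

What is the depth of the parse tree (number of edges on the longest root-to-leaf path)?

6

[Ty [Pr [Pr [Pr [Base b]] × [Base a]] × [Base ( [Ty [Pr [Base a]]] )]]]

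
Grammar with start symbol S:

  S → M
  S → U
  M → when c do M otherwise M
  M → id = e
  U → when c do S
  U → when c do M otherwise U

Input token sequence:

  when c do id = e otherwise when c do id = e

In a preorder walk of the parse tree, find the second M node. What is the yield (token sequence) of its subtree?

id = e

[S [U when c do [M id = e] otherwise [U when c do [S [M id = e]]]]]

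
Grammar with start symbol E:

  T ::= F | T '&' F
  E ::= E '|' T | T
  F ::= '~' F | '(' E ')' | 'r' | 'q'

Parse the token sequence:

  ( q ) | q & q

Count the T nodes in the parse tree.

4

[E [E [T [F ( [E [T [F q]]] )]]] | [T [T [F q]] & [F q]]]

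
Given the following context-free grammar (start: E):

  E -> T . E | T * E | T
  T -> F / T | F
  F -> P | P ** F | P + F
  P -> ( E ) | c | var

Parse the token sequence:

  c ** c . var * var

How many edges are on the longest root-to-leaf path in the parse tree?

[E [T [F [P c] ** [F [P c]]]] . [E [T [F [P var]]] * [E [T [F [P var]]]]]]

6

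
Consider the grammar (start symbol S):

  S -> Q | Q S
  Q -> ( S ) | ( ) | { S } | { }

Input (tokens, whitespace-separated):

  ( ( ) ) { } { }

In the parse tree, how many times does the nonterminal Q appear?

[S [Q ( [S [Q ( )]] )] [S [Q { }] [S [Q { }]]]]

4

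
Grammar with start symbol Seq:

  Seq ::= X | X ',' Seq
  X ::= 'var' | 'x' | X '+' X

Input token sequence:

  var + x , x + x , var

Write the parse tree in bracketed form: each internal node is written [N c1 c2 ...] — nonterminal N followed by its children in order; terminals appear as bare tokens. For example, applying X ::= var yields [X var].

[Seq [X [X var] + [X x]] , [Seq [X [X x] + [X x]] , [Seq [X var]]]]

Seq
X , Seq
X + X , Seq
var + X , Seq
var + x , Seq
var + x , X , Seq
var + x , X + X , Seq
var + x , x + X , Seq
var + x , x + x , Seq
var + x , x + x , X
var + x , x + x , var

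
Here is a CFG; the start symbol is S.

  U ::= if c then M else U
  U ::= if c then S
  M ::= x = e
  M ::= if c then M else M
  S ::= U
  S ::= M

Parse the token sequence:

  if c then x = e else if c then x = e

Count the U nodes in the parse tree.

[S [U if c then [M x = e] else [U if c then [S [M x = e]]]]]

2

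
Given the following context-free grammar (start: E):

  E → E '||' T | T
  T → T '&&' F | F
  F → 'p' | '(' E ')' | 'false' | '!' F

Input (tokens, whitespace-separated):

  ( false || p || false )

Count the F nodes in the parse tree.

4

[E [T [F ( [E [E [E [T [F false]]] || [T [F p]]] || [T [F false]]] )]]]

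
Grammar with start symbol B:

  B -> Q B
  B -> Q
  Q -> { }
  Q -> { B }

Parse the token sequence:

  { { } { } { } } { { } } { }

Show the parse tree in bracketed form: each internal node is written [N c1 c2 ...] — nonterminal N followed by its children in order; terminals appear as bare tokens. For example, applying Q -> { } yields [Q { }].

[B [Q { [B [Q { }] [B [Q { }] [B [Q { }]]]] }] [B [Q { [B [Q { }]] }] [B [Q { }]]]]

B
Q B
{ B } B
{ Q B } B
{ { } B } B
{ { } Q B } B
{ { } { } B } B
{ { } { } Q } B
{ { } { } { } } B
{ { } { } { } } Q B
{ { } { } { } } { B } B
{ { } { } { } } { Q } B
{ { } { } { } } { { } } B
{ { } { } { } } { { } } Q
{ { } { } { } } { { } } { }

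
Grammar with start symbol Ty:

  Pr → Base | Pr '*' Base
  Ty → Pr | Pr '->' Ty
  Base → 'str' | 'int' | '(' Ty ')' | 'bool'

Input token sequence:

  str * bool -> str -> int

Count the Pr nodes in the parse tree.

4

[Ty [Pr [Pr [Base str]] * [Base bool]] -> [Ty [Pr [Base str]] -> [Ty [Pr [Base int]]]]]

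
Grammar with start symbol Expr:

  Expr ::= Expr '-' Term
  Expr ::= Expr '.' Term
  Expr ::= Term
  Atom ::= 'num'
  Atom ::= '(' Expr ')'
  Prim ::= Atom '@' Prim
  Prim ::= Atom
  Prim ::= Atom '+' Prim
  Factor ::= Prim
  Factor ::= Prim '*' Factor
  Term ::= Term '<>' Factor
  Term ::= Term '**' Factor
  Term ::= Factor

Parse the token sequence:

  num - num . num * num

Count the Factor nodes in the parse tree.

4

[Expr [Expr [Expr [Term [Factor [Prim [Atom num]]]]] - [Term [Factor [Prim [Atom num]]]]] . [Term [Factor [Prim [Atom num]] * [Factor [Prim [Atom num]]]]]]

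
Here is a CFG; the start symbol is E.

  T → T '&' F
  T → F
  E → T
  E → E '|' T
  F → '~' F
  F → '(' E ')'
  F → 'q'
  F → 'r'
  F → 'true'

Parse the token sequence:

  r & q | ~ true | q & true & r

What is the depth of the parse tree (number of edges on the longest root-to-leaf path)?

6

[E [E [E [T [T [F r]] & [F q]]] | [T [F ~ [F true]]]] | [T [T [T [F q]] & [F true]] & [F r]]]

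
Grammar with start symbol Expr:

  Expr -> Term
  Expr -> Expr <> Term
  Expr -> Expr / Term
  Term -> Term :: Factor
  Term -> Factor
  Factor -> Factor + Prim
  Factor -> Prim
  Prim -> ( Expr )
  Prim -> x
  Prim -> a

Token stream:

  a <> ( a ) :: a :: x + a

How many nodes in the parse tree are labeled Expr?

[Expr [Expr [Term [Factor [Prim a]]]] <> [Term [Term [Term [Factor [Prim ( [Expr [Term [Factor [Prim a]]]] )]]] :: [Factor [Prim a]]] :: [Factor [Factor [Prim x]] + [Prim a]]]]

3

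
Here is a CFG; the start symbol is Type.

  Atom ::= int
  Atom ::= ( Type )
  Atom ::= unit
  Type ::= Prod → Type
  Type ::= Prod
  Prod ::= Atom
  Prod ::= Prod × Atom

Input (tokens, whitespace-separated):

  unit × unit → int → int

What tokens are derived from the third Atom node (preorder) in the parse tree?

int

[Type [Prod [Prod [Atom unit]] × [Atom unit]] → [Type [Prod [Atom int]] → [Type [Prod [Atom int]]]]]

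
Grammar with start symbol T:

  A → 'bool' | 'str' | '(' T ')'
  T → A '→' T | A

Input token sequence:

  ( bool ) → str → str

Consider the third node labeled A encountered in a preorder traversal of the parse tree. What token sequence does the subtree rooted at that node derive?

str

[T [A ( [T [A bool]] )] → [T [A str] → [T [A str]]]]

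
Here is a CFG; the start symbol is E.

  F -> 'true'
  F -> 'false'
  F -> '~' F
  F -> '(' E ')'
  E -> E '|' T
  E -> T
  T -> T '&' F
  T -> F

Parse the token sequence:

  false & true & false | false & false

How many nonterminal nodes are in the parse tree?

[E [E [T [T [T [F false]] & [F true]] & [F false]]] | [T [T [F false]] & [F false]]]

12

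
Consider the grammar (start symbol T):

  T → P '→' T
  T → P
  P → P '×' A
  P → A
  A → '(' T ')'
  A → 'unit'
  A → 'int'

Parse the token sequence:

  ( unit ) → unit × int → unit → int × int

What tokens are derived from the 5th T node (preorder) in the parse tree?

int × int

[T [P [A ( [T [P [A unit]]] )]] → [T [P [P [A unit]] × [A int]] → [T [P [A unit]] → [T [P [P [A int]] × [A int]]]]]]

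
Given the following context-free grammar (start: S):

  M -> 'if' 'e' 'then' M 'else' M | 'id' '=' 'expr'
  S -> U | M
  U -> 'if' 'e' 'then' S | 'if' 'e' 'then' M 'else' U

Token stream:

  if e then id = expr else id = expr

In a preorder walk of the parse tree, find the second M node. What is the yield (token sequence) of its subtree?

id = expr

[S [M if e then [M id = expr] else [M id = expr]]]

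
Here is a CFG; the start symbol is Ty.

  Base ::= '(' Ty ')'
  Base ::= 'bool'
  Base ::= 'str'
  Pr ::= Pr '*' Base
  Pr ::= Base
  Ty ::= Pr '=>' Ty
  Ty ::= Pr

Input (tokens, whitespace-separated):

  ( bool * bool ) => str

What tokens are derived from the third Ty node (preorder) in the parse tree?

[Ty [Pr [Base ( [Ty [Pr [Pr [Base bool]] * [Base bool]]] )]] => [Ty [Pr [Base str]]]]

str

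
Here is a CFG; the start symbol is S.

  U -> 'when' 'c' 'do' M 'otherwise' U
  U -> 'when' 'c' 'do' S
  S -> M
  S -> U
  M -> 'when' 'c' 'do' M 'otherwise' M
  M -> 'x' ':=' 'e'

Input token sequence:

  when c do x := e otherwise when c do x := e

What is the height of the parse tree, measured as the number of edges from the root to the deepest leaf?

[S [U when c do [M x := e] otherwise [U when c do [S [M x := e]]]]]

5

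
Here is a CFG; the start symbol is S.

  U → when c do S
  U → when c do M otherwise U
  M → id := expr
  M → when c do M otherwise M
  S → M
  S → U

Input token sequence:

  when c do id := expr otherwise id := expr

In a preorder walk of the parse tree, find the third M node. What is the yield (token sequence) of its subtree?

id := expr

[S [M when c do [M id := expr] otherwise [M id := expr]]]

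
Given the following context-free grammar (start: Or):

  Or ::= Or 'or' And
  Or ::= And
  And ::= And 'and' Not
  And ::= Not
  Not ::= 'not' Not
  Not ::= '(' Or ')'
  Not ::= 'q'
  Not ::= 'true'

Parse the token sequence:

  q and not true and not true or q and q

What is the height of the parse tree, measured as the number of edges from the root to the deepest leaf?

6

[Or [Or [And [And [And [Not q]] and [Not not [Not true]]] and [Not not [Not true]]]] or [And [And [Not q]] and [Not q]]]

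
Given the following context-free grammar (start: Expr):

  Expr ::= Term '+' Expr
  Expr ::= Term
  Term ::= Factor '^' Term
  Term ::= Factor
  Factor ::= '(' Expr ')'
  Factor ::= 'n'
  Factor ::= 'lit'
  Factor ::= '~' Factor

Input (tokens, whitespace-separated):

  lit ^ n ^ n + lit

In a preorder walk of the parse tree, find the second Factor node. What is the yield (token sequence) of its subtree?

[Expr [Term [Factor lit] ^ [Term [Factor n] ^ [Term [Factor n]]]] + [Expr [Term [Factor lit]]]]

n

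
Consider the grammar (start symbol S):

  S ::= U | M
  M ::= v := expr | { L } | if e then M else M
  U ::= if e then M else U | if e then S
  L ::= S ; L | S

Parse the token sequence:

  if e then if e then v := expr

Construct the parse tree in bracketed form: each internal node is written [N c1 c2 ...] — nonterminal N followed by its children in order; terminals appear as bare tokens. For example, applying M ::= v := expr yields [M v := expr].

S
U
if e then S
if e then U
if e then if e then S
if e then if e then M
if e then if e then v := expr

[S [U if e then [S [U if e then [S [M v := expr]]]]]]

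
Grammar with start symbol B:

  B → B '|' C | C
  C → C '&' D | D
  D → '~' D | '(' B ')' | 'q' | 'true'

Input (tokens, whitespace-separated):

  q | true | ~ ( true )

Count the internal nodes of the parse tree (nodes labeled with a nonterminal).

13

[B [B [B [C [D q]]] | [C [D true]]] | [C [D ~ [D ( [B [C [D true]]] )]]]]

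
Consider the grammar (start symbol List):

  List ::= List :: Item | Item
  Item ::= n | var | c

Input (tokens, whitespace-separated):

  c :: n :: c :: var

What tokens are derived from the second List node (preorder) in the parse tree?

c :: n :: c

[List [List [List [List [Item c]] :: [Item n]] :: [Item c]] :: [Item var]]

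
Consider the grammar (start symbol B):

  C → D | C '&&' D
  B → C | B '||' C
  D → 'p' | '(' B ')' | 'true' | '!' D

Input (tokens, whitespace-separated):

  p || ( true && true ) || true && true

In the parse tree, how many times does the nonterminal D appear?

[B [B [B [C [D p]]] || [C [D ( [B [C [C [D true]] && [D true]]] )]]] || [C [C [D true]] && [D true]]]

6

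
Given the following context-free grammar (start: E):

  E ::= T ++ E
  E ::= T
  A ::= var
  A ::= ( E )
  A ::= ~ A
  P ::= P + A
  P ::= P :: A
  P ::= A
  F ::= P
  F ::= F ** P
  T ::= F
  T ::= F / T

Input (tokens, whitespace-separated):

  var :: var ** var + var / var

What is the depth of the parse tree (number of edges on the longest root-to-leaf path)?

7

[E [T [F [F [P [P [A var]] :: [A var]]] ** [P [P [A var]] + [A var]]] / [T [F [P [A var]]]]]]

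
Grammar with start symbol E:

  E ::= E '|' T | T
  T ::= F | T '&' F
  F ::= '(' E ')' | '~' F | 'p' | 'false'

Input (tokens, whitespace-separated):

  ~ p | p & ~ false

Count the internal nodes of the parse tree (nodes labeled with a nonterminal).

10

[E [E [T [F ~ [F p]]]] | [T [T [F p]] & [F ~ [F false]]]]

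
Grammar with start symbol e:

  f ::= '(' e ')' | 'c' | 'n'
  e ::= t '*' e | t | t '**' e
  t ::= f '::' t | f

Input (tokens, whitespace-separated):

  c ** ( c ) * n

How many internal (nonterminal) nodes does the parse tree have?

12

[e [t [f c]] ** [e [t [f ( [e [t [f c]]] )]] * [e [t [f n]]]]]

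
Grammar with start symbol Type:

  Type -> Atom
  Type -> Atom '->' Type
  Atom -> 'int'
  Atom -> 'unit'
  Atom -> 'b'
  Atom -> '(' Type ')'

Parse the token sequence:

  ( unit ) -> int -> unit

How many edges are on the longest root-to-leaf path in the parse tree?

4

[Type [Atom ( [Type [Atom unit]] )] -> [Type [Atom int] -> [Type [Atom unit]]]]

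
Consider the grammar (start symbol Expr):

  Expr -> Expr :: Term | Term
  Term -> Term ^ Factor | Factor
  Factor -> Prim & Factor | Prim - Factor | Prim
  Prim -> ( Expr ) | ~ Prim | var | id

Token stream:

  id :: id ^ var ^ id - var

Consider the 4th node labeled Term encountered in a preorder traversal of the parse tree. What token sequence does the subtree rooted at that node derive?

[Expr [Expr [Term [Factor [Prim id]]]] :: [Term [Term [Term [Factor [Prim id]]] ^ [Factor [Prim var]]] ^ [Factor [Prim id] - [Factor [Prim var]]]]]

id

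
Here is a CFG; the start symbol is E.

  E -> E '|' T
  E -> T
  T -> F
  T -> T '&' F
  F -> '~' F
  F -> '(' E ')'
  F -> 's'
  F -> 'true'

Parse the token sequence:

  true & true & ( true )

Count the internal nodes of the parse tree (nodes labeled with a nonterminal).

[E [T [T [T [F true]] & [F true]] & [F ( [E [T [F true]]] )]]]

10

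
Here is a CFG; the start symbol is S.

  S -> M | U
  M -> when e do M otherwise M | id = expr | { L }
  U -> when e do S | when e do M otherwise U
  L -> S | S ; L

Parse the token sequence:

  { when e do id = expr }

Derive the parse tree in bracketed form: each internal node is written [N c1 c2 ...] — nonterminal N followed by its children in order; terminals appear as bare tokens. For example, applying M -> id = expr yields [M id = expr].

[S [M { [L [S [U when e do [S [M id = expr]]]]] }]]

S
M
{ L }
{ S }
{ U }
{ when e do S }
{ when e do M }
{ when e do id = expr }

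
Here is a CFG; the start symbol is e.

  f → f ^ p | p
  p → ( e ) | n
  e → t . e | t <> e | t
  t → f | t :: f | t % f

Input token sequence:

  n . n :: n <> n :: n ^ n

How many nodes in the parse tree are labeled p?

[e [t [f [p n]]] . [e [t [t [f [p n]]] :: [f [p n]]] <> [e [t [t [f [p n]]] :: [f [f [p n]] ^ [p n]]]]]]

6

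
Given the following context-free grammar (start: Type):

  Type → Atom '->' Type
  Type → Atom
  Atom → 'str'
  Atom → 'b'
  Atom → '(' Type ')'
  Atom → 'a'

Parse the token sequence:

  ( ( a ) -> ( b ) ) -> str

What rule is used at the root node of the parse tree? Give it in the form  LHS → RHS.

[Type [Atom ( [Type [Atom ( [Type [Atom a]] )] -> [Type [Atom ( [Type [Atom b]] )]]] )] -> [Type [Atom str]]]

Type → Atom '->' Type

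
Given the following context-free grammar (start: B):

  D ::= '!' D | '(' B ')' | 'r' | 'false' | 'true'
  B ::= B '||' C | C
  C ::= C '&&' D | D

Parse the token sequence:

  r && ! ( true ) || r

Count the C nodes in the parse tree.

4

[B [B [C [C [D r]] && [D ! [D ( [B [C [D true]]] )]]]] || [C [D r]]]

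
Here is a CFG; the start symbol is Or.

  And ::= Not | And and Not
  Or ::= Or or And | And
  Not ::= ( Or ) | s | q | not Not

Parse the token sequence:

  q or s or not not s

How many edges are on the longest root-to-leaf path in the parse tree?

5

[Or [Or [Or [And [Not q]]] or [And [Not s]]] or [And [Not not [Not not [Not s]]]]]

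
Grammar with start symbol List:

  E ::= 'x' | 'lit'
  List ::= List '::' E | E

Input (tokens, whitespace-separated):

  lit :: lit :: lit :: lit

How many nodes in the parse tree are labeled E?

[List [List [List [List [E lit]] :: [E lit]] :: [E lit]] :: [E lit]]

4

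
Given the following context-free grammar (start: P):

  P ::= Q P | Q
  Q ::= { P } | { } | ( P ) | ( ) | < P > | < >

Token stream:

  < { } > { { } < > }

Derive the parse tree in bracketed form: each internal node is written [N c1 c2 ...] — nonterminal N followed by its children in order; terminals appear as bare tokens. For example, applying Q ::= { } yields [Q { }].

[P [Q < [P [Q { }]] >] [P [Q { [P [Q { }] [P [Q < >]]] }]]]

P
Q P
< P > P
< Q > P
< { } > P
< { } > Q
< { } > { P }
< { } > { Q P }
< { } > { { } P }
< { } > { { } Q }
< { } > { { } < > }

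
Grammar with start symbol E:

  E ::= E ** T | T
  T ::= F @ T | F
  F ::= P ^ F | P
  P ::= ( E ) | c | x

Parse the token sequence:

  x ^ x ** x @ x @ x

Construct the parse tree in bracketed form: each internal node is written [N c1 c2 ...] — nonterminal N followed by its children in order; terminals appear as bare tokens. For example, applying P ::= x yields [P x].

E
E ** T
T ** T
F ** T
P ^ F ** T
x ^ F ** T
x ^ P ** T
x ^ x ** T
x ^ x ** F @ T
x ^ x ** P @ T
x ^ x ** x @ T
x ^ x ** x @ F @ T
x ^ x ** x @ P @ T
x ^ x ** x @ x @ T
x ^ x ** x @ x @ F
x ^ x ** x @ x @ P
x ^ x ** x @ x @ x

[E [E [T [F [P x] ^ [F [P x]]]]] ** [T [F [P x]] @ [T [F [P x]] @ [T [F [P x]]]]]]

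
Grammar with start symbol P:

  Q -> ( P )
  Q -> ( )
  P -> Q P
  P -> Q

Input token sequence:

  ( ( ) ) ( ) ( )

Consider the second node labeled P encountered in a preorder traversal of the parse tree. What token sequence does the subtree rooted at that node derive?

( )

[P [Q ( [P [Q ( )]] )] [P [Q ( )] [P [Q ( )]]]]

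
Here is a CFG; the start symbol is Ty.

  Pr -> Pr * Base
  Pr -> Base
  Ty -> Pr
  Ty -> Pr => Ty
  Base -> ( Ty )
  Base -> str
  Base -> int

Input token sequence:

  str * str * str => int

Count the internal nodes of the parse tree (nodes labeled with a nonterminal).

[Ty [Pr [Pr [Pr [Base str]] * [Base str]] * [Base str]] => [Ty [Pr [Base int]]]]

10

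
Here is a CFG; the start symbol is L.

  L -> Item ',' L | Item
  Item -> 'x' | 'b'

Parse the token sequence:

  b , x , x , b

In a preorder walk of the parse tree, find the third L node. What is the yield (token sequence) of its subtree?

x , b

[L [Item b] , [L [Item x] , [L [Item x] , [L [Item b]]]]]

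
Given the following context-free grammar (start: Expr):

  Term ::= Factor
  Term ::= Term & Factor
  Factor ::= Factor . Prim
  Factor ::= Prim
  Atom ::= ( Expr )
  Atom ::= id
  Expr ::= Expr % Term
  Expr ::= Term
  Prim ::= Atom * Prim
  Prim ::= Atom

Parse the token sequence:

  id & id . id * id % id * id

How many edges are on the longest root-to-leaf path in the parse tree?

[Expr [Expr [Term [Term [Factor [Prim [Atom id]]]] & [Factor [Factor [Prim [Atom id]]] . [Prim [Atom id] * [Prim [Atom id]]]]]] % [Term [Factor [Prim [Atom id] * [Prim [Atom id]]]]]]

7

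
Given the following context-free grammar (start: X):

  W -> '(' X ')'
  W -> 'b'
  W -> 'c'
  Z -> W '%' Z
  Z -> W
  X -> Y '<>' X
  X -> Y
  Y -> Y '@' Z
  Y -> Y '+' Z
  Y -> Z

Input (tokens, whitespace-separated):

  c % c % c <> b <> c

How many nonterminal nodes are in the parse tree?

16

[X [Y [Z [W c] % [Z [W c] % [Z [W c]]]]] <> [X [Y [Z [W b]]] <> [X [Y [Z [W c]]]]]]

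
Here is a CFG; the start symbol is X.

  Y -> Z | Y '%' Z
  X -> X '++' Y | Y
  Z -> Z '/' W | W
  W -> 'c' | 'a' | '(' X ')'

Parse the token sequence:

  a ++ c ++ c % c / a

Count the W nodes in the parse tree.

[X [X [X [Y [Z [W a]]]] ++ [Y [Z [W c]]]] ++ [Y [Y [Z [W c]]] % [Z [Z [W c]] / [W a]]]]

5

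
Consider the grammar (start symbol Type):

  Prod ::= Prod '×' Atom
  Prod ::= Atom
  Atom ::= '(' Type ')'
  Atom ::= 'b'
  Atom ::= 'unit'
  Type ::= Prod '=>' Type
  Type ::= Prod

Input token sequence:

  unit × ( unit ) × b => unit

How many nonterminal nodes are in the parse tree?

[Type [Prod [Prod [Prod [Atom unit]] × [Atom ( [Type [Prod [Atom unit]]] )]] × [Atom b]] => [Type [Prod [Atom unit]]]]

13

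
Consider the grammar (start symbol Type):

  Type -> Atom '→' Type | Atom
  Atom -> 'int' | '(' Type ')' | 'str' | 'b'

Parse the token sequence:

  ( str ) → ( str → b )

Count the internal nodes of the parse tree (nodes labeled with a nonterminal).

10

[Type [Atom ( [Type [Atom str]] )] → [Type [Atom ( [Type [Atom str] → [Type [Atom b]]] )]]]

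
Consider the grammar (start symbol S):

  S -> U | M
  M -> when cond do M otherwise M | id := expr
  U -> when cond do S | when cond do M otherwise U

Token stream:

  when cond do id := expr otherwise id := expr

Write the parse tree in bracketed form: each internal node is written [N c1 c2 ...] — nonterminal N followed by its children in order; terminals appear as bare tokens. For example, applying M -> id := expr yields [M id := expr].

[S [M when cond do [M id := expr] otherwise [M id := expr]]]

S
M
when cond do M otherwise M
when cond do id := expr otherwise M
when cond do id := expr otherwise id := expr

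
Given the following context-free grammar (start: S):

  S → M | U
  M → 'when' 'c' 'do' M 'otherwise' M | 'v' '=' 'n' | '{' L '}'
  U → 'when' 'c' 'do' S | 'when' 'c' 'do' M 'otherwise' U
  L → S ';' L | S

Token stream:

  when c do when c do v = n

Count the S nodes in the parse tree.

[S [U when c do [S [U when c do [S [M v = n]]]]]]

3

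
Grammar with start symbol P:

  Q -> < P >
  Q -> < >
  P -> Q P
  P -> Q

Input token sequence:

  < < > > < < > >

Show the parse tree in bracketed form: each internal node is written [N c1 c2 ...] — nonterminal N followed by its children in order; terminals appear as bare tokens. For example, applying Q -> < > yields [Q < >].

P
Q P
< P > P
< Q > P
< < > > P
< < > > Q
< < > > < P >
< < > > < Q >
< < > > < < > >

[P [Q < [P [Q < >]] >] [P [Q < [P [Q < >]] >]]]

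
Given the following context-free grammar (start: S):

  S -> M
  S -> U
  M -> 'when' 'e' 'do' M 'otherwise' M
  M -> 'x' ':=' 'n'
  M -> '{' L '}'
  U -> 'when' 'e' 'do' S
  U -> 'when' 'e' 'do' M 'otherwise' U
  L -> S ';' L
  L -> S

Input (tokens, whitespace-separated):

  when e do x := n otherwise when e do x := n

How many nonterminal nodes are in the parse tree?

6

[S [U when e do [M x := n] otherwise [U when e do [S [M x := n]]]]]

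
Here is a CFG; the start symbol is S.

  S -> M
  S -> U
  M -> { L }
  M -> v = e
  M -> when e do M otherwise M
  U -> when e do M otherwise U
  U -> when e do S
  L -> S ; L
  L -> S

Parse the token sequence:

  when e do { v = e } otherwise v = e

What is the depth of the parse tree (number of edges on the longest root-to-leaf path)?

[S [M when e do [M { [L [S [M v = e]]] }] otherwise [M v = e]]]

6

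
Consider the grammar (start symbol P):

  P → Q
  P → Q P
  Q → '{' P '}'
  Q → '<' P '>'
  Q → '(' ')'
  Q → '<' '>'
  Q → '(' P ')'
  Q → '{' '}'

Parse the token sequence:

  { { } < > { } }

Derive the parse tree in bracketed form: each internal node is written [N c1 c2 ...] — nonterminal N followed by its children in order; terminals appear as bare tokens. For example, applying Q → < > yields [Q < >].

P
Q
{ P }
{ Q P }
{ { } P }
{ { } Q P }
{ { } < > P }
{ { } < > Q }
{ { } < > { } }

[P [Q { [P [Q { }] [P [Q < >] [P [Q { }]]]] }]]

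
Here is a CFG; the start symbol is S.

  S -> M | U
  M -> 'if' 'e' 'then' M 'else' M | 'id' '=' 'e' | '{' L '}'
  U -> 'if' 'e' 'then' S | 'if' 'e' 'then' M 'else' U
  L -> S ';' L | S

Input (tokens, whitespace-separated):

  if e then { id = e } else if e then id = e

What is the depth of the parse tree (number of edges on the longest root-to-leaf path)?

6

[S [U if e then [M { [L [S [M id = e]]] }] else [U if e then [S [M id = e]]]]]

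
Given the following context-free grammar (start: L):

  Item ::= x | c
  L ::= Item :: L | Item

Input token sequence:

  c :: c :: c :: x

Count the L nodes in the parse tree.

[L [Item c] :: [L [Item c] :: [L [Item c] :: [L [Item x]]]]]

4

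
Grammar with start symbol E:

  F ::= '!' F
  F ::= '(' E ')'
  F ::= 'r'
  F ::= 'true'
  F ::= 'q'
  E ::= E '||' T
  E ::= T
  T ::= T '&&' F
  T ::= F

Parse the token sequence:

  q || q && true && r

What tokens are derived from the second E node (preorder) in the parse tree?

q

[E [E [T [F q]]] || [T [T [T [F q]] && [F true]] && [F r]]]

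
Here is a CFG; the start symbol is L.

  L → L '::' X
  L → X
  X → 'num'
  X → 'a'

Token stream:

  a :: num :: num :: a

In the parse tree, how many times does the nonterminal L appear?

[L [L [L [L [X a]] :: [X num]] :: [X num]] :: [X a]]

4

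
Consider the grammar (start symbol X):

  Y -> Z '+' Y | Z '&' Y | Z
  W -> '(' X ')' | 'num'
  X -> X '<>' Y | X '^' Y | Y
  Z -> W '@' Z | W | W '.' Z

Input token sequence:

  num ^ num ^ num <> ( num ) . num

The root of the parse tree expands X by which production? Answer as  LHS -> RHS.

X -> X '<>' Y

[X [X [X [X [Y [Z [W num]]]] ^ [Y [Z [W num]]]] ^ [Y [Z [W num]]]] <> [Y [Z [W ( [X [Y [Z [W num]]]] )] . [Z [W num]]]]]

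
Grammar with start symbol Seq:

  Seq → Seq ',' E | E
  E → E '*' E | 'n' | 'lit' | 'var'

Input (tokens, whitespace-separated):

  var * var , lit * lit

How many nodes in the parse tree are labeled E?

[Seq [Seq [E [E var] * [E var]]] , [E [E lit] * [E lit]]]

6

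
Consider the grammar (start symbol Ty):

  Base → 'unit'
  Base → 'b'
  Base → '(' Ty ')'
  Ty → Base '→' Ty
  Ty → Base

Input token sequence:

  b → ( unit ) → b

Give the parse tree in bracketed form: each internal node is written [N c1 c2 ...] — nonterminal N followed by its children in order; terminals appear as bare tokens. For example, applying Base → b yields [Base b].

Ty
Base → Ty
b → Ty
b → Base → Ty
b → ( Ty ) → Ty
b → ( Base ) → Ty
b → ( unit ) → Ty
b → ( unit ) → Base
b → ( unit ) → b

[Ty [Base b] → [Ty [Base ( [Ty [Base unit]] )] → [Ty [Base b]]]]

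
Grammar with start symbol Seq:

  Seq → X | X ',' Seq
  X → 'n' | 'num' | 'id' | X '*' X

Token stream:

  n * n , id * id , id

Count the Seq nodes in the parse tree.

3

[Seq [X [X n] * [X n]] , [Seq [X [X id] * [X id]] , [Seq [X id]]]]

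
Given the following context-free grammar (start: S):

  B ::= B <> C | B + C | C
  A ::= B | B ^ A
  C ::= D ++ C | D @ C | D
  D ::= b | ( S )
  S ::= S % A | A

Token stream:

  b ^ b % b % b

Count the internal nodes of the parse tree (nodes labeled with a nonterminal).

19

[S [S [S [A [B [C [D b]]] ^ [A [B [C [D b]]]]]] % [A [B [C [D b]]]]] % [A [B [C [D b]]]]]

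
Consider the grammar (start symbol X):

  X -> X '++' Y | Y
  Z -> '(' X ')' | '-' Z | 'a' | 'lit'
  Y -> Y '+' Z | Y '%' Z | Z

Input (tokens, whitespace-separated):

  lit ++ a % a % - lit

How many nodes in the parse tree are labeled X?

[X [X [Y [Z lit]]] ++ [Y [Y [Y [Z a]] % [Z a]] % [Z - [Z lit]]]]

2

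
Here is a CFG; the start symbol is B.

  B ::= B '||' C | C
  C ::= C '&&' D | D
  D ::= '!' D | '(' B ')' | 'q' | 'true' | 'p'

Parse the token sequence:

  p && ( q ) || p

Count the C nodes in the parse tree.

[B [B [C [C [D p]] && [D ( [B [C [D q]]] )]]] || [C [D p]]]

4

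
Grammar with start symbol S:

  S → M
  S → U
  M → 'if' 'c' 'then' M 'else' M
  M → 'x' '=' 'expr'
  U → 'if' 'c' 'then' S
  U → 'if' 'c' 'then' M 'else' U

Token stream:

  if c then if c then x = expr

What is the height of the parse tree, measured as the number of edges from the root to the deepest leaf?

6

[S [U if c then [S [U if c then [S [M x = expr]]]]]]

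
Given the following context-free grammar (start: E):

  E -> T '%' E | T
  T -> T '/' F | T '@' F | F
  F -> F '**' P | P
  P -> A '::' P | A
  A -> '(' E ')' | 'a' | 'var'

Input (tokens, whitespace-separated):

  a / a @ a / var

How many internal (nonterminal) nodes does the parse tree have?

17

[E [T [T [T [T [F [P [A a]]]] / [F [P [A a]]]] @ [F [P [A a]]]] / [F [P [A var]]]]]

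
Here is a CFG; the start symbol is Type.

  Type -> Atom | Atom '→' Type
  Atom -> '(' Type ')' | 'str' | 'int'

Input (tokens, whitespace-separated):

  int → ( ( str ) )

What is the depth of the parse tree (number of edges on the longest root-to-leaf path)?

7

[Type [Atom int] → [Type [Atom ( [Type [Atom ( [Type [Atom str]] )]] )]]]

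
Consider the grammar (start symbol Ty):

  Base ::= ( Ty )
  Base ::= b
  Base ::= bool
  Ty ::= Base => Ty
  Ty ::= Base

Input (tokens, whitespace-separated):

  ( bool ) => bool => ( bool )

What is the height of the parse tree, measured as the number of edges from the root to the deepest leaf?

[Ty [Base ( [Ty [Base bool]] )] => [Ty [Base bool] => [Ty [Base ( [Ty [Base bool]] )]]]]

6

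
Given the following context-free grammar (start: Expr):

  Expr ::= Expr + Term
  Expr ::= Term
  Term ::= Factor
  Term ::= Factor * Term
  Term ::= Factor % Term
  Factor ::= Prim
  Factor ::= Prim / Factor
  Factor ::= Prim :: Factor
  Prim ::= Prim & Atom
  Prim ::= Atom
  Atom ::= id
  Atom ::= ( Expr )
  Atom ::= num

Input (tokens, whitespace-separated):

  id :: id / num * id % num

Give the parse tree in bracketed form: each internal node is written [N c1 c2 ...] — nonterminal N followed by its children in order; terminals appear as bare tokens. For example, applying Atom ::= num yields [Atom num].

Expr
Term
Factor * Term
Prim :: Factor * Term
Atom :: Factor * Term
id :: Factor * Term
id :: Prim / Factor * Term
id :: Atom / Factor * Term
id :: id / Factor * Term
id :: id / Prim * Term
id :: id / Atom * Term
id :: id / num * Term
id :: id / num * Factor % Term
id :: id / num * Prim % Term
id :: id / num * Atom % Term
id :: id / num * id % Term
id :: id / num * id % Factor
id :: id / num * id % Prim
id :: id / num * id % Atom
id :: id / num * id % num

[Expr [Term [Factor [Prim [Atom id]] :: [Factor [Prim [Atom id]] / [Factor [Prim [Atom num]]]]] * [Term [Factor [Prim [Atom id]]] % [Term [Factor [Prim [Atom num]]]]]]]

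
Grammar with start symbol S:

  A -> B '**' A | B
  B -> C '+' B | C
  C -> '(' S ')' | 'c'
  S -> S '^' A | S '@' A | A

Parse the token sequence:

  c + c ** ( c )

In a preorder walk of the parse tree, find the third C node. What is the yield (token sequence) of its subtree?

( c )

[S [A [B [C c] + [B [C c]]] ** [A [B [C ( [S [A [B [C c]]]] )]]]]]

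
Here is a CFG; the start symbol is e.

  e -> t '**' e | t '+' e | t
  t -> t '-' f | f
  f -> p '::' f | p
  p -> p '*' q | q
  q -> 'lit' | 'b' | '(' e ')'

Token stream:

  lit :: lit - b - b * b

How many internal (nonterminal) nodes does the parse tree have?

[e [t [t [t [f [p [q lit]] :: [f [p [q lit]]]]] - [f [p [q b]]]] - [f [p [p [q b]] * [q b]]]]]

18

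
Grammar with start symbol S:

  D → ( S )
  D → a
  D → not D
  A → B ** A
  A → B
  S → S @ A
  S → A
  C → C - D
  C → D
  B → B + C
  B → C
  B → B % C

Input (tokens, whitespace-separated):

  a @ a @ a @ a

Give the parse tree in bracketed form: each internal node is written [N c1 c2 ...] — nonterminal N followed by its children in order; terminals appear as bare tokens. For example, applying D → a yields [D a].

S
S @ A
S @ A @ A
S @ A @ A @ A
A @ A @ A @ A
B @ A @ A @ A
C @ A @ A @ A
D @ A @ A @ A
a @ A @ A @ A
a @ B @ A @ A
a @ C @ A @ A
a @ D @ A @ A
a @ a @ A @ A
a @ a @ B @ A
a @ a @ C @ A
a @ a @ D @ A
a @ a @ a @ A
a @ a @ a @ B
a @ a @ a @ C
a @ a @ a @ D
a @ a @ a @ a

[S [S [S [S [A [B [C [D a]]]]] @ [A [B [C [D a]]]]] @ [A [B [C [D a]]]]] @ [A [B [C [D a]]]]]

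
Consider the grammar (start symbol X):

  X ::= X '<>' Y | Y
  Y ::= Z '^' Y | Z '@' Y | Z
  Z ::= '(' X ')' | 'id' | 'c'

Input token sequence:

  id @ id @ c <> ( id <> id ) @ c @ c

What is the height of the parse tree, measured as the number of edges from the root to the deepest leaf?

7

[X [X [Y [Z id] @ [Y [Z id] @ [Y [Z c]]]]] <> [Y [Z ( [X [X [Y [Z id]]] <> [Y [Z id]]] )] @ [Y [Z c] @ [Y [Z c]]]]]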